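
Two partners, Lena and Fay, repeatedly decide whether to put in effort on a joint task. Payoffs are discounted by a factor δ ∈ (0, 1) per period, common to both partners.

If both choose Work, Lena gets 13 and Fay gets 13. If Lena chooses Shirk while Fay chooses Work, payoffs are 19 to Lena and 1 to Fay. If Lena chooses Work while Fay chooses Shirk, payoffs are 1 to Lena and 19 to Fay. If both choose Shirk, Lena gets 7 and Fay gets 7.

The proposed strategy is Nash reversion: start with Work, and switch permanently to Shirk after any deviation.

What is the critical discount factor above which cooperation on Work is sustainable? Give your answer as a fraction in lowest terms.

1/2

Cooperation forever yields 13 each period: 13/(1−δ).
Deviating yields 19 once, then 7 forever: 19 + 7δ/(1−δ).
No profitable deviation requires 13/(1−δ) ≥ 19 + 7δ/(1−δ).
Multiplying by (1−δ): 13 ≥ 19(1−δ) + 7δ = 19 − 12δ.
So 12δ ≥ 6, i.e. δ ≥ 6/12 = 1/2.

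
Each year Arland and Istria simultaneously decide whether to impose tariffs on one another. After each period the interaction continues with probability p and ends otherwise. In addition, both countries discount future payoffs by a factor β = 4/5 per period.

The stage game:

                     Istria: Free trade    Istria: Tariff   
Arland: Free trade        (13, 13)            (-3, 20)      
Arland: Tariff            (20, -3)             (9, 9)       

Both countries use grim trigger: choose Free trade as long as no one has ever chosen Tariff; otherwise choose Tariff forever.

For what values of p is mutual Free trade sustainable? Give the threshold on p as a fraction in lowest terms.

Expected continuation weight on next period's payoff is β·p = 4/5·p, which plays the role of the discount factor.
Cooperation requires 4/5·p ≥ (20−13)/(20−9) = 7/11, hence p ≥ 35/44.

35/44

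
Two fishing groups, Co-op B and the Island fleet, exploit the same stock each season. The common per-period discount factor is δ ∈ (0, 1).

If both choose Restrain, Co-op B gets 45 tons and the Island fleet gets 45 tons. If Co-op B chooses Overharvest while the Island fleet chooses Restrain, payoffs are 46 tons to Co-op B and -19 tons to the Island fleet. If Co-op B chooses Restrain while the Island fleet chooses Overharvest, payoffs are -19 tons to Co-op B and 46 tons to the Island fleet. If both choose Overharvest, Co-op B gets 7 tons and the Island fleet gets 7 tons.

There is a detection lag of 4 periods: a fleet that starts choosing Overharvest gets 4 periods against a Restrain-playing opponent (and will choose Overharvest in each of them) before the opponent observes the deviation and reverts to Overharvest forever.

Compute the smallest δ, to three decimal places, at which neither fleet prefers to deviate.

Deviating for the 4 undetected periods gains 46−45 = 1 per period over cooperation, then loses 45−7 = 38 per period forever once punishment starts.
Gain: 1(1 + δ + … + δ^3); loss: 38·δ^4/(1−δ).
No profitable deviation ⇔ 1(1−δ^4) ≤ 38·δ^4, i.e. δ^4 ≥ 1/(1+38) = 1/39.
Hence δ ≥ (1/39)^(1/4) ≈ 0.400.

0.400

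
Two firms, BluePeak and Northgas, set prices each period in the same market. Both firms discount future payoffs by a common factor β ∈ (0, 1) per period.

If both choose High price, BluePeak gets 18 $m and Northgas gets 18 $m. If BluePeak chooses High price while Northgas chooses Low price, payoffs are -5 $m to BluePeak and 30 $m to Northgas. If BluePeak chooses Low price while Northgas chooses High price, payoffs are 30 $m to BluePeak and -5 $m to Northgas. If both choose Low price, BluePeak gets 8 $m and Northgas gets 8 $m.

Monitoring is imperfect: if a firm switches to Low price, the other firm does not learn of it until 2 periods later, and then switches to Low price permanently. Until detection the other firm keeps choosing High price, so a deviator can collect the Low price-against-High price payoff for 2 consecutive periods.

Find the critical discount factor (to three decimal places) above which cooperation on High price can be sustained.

Deviating for the 2 undetected periods gains 30−18 = 12 per period over cooperation, then loses 18−8 = 10 per period forever once punishment starts.
Gain: 12(1 + β + … + β^1); loss: 10·β^2/(1−β).
No profitable deviation ⇔ 12(1−β^2) ≤ 10·β^2, i.e. β^2 ≥ 12/(12+10) = 6/11.
Hence β ≥ (6/11)^(1/2) ≈ 0.739.

0.739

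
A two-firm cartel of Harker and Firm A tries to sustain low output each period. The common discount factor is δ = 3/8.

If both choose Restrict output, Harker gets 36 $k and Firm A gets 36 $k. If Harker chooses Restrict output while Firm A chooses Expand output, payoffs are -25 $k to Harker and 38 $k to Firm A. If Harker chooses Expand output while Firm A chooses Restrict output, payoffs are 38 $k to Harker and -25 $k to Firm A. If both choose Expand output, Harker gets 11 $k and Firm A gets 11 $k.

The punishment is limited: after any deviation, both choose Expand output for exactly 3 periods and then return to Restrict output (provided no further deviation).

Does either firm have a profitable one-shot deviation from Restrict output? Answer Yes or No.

Comparing payoff streams over the 4 periods until play realigns: cooperate → 36(1+δ+…+δ^3); deviate → 38 + 11(δ+…+δ^3).
Cooperation is sustained iff (36−11)(δ+…+δ^3) ≥ 38−36.
δ+…+δ^3 = 3/8·(1−(3/8)^3)/(1−3/8) = 0.5684, and (38−36)/(36−11) = 0.0800.
0.5684 ≥ 0.0800, so cooperation is sustainable.

No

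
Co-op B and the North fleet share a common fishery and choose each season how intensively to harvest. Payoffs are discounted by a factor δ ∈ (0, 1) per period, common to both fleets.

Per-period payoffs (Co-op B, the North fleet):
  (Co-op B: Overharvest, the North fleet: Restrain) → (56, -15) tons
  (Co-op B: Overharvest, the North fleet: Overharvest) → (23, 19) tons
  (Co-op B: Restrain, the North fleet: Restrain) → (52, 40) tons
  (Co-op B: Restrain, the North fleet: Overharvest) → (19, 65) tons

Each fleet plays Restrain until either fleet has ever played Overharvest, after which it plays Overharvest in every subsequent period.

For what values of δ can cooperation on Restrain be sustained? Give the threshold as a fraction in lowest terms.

25/46

For Co-op B: deviation gain 56−52 = 4, per-period punishment loss 52−23 = 29. IC gives δ ≥ 4/33.
For the North fleet: gain 25, loss 21 per period, so δ ≥ 25/46.
The tighter constraint is the North fleet's, so cooperation needs δ ≥ 25/46.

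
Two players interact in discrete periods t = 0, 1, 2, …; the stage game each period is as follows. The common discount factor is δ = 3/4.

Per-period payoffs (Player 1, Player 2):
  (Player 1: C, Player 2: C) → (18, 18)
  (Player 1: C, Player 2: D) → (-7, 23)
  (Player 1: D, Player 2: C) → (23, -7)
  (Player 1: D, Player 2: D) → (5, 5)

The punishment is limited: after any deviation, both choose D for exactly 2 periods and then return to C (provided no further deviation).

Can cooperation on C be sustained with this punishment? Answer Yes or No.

A one-shot deviation gives 23 now, then 5 for 2 periods, then back to 18.
Gain from deviating: (23−18) today; loss: (18−5) in each of the next 2 periods.
No-deviation condition: (18−5)(δ+…+δ^2) ≥ 23−18, i.e. δ+…+δ^2 ≥ 5/13.
At δ = 3/4: δ+…+δ^2 = 1.3125 ≥ 0.3846.
So cooperation is sustainable.

Yes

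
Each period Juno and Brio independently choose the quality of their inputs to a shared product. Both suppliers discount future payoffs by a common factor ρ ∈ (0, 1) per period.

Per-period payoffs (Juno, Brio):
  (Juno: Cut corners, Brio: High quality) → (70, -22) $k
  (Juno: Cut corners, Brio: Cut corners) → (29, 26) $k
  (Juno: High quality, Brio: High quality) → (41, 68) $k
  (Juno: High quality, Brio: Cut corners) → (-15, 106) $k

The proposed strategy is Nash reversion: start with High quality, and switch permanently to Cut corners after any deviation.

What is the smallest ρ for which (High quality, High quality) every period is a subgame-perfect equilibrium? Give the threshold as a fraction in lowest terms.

Juno: cooperation gives 41 each period; deviation gives 70 once then 29 forever.
  41/(1−ρ) ≥ 70 + 29ρ/(1−ρ) ⇒ ρ ≥ 29/41.
Brio: cooperation gives 68 each period; deviation gives 106 once then 26 forever.
  ρ ≥ 38/80 = 19/40.
Both must hold, so the binding constraint is Juno's: ρ ≥ 29/41.

29/41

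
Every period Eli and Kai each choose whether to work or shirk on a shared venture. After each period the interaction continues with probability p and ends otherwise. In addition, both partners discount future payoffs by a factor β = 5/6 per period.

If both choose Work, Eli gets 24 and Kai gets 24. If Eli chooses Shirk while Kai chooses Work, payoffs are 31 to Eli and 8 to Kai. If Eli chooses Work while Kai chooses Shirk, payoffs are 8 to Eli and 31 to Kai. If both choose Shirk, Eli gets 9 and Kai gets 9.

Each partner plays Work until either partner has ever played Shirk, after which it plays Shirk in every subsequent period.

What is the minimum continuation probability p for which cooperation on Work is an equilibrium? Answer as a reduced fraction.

With continuation probability p and discount β, the effective per-period discount factor is βp.
Grim-trigger IC: βp ≥ (31−24)/(31−9) = 7/22.
So p ≥ (7/22)/(5/6) = 21/55.

21/55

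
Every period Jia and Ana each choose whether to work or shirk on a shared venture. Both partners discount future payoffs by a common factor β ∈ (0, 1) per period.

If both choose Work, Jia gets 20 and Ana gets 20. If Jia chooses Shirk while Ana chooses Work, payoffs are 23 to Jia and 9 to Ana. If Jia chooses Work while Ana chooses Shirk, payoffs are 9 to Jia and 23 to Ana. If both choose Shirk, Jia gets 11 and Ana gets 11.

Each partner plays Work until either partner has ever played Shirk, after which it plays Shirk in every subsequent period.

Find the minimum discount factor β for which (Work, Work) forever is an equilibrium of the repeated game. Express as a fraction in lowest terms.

20/(1−β) ≥ 23 + 11β/(1−β)
20 ≥ 23 − 12β
β ≥ 3/12 = 1/4.

1/4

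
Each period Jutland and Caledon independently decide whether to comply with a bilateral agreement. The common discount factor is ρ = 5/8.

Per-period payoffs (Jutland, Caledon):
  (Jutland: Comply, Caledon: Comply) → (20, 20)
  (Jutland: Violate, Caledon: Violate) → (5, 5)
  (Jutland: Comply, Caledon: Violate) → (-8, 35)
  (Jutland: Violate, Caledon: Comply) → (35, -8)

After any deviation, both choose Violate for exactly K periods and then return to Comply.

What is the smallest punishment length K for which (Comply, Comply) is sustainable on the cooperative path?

IC: ρ(1−ρ^K)/(1−ρ) ≥ (35−20)/(20−5) = 1.
With ρ = 5/8: need 1 − ρ^K ≥ 1·(1−5/8)/(5/8), i.e. ρ^K ≤ 0.4000.
Since (5/8)^1 = 0.6250 and (5/8)^2 = 0.3906, the smallest such K is 2.

2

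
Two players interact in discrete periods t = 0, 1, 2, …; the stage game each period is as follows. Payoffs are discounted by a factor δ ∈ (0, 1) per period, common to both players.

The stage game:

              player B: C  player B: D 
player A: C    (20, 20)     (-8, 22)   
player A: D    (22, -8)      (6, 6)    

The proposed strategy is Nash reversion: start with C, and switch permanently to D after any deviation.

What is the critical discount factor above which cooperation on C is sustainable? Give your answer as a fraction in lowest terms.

1/8

Under grim trigger the critical discount factor is (T−C)/(T−P) with T = 22, C = 20, P = 6.
δ* = (22−20)/(22−6) = 2/16 = 1/8.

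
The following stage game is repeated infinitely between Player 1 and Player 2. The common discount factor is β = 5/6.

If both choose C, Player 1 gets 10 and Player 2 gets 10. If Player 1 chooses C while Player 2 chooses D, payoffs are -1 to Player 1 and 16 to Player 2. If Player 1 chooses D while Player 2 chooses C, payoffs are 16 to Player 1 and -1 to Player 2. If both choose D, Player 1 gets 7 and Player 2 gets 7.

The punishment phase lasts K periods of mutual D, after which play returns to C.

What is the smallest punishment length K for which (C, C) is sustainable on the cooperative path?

3

Need Σ_{k=1}^{K} β^k ≥ (16−10)/(10−7) = 2.0000 at β = 5/6.
At K = 2 the sum is 1.5278 < 2.0000; at K = 3 it is 2.1065 ≥ 2.0000.
So the minimum punishment length is K = 3.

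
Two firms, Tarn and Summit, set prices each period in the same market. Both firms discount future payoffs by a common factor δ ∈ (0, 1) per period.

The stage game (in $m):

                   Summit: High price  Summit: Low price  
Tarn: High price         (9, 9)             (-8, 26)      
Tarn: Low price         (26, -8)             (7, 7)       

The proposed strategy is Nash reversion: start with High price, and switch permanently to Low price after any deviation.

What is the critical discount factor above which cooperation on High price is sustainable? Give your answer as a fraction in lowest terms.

9/(1−δ) ≥ 26 + 7δ/(1−δ)
9 ≥ 26 − 19δ
δ ≥ 17/19.

17/19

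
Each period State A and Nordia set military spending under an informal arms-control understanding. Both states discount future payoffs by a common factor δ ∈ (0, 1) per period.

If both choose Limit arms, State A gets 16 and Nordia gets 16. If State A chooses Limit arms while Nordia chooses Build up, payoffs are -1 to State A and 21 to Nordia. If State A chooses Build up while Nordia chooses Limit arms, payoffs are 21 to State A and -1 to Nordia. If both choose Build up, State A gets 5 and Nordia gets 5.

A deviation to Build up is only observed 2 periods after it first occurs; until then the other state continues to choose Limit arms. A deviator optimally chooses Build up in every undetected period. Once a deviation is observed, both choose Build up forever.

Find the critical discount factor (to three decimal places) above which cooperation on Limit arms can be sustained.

A deviator earns 21 for 2 periods, then 5 forever; cooperating earns 16 forever. Multiplying the IC by (1−δ):
16 ≥ 21(1−δ^2) + 5δ^2, so 16·δ^2 ≥ 5 and δ^2 ≥ 5/16.
δ ≥ (5/16)^(1/2) ≈ 0.559.

0.559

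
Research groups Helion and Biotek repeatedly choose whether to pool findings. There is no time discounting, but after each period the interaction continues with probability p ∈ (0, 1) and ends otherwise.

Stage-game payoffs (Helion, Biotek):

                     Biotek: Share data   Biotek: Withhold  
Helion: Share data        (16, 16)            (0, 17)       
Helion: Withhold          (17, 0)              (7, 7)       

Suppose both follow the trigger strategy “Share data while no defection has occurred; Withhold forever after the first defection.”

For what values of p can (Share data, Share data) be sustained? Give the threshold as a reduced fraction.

With no time discounting, the continuation probability p plays the role of the discount factor.
Grim-trigger IC: 16/(1−p) ≥ 17 + 7p/(1−p) ⇒ p ≥ (17−16)/(17−7) = 1/10.

1/10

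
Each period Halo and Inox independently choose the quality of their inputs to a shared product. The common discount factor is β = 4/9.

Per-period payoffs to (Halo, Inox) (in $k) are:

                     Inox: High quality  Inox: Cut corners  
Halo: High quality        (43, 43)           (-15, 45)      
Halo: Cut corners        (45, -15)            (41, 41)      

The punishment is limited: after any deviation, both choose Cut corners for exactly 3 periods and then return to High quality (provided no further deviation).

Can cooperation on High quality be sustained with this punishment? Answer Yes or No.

A one-shot deviation gives 45 now, then 41 for 3 periods, then back to 43.
Gain from deviating: (45−43) today; loss: (43−41) in each of the next 3 periods.
No-deviation condition: (43−41)(β+…+β^3) ≥ 45−43, i.e. β+…+β^3 ≥ 1.
At β = 4/9: β+…+β^3 = 0.7298 < 1.0000.
So cooperation is not sustainable.

No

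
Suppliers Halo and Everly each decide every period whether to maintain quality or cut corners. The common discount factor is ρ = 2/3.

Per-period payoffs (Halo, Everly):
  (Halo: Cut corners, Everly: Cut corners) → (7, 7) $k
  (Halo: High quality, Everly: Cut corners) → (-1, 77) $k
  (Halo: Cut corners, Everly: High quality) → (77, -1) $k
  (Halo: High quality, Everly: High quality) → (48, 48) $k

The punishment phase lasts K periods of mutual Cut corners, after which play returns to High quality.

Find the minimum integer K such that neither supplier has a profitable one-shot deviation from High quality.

2

No profitable deviation requires (48−7)(ρ+…+ρ^K) ≥ 77−48, i.e. ρ+…+ρ^K ≥ 29/41 ≈ 0.7073.
With ρ = 2/3, the partial sums are K=1: 0.6667, K=2: 1.1111.
K = 2 is the first length at which the sum reaches 0.7073.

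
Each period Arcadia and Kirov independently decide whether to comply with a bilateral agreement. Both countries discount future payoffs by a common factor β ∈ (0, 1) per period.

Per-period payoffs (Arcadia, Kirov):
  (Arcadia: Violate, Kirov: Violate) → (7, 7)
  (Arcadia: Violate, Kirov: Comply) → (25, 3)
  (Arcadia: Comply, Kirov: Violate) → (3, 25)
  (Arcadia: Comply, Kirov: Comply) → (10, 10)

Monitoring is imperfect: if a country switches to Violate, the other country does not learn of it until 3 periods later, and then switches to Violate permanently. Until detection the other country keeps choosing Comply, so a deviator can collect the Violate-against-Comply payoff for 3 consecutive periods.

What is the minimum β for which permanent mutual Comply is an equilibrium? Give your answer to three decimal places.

0.941

Deviating for the 3 undetected periods gains 25−10 = 15 per period over cooperation, then loses 10−7 = 3 per period forever once punishment starts.
Gain: 15(1 + β + … + β^2); loss: 3·β^3/(1−β).
No profitable deviation ⇔ 15(1−β^3) ≤ 3·β^3, i.e. β^3 ≥ 15/(15+3) = 5/6.
Hence β ≥ (5/6)^(1/3) ≈ 0.941.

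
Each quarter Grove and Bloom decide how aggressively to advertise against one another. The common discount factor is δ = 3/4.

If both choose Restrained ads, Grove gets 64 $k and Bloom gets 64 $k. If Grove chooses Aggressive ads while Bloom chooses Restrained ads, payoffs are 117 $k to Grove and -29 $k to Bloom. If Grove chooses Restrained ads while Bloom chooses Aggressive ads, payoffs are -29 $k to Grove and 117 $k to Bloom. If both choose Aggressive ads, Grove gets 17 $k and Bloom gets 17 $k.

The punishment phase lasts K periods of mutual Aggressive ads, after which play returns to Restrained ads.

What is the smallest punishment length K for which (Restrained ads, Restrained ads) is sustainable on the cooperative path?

IC: δ(1−δ^K)/(1−δ) ≥ (117−64)/(64−17) = 53/47.
With δ = 3/4: need 1 − δ^K ≥ 53/47·(1−3/4)/(3/4), i.e. δ^K ≤ 0.6241.
Since (3/4)^1 = 0.7500 and (3/4)^2 = 0.5625, the smallest such K is 2.

2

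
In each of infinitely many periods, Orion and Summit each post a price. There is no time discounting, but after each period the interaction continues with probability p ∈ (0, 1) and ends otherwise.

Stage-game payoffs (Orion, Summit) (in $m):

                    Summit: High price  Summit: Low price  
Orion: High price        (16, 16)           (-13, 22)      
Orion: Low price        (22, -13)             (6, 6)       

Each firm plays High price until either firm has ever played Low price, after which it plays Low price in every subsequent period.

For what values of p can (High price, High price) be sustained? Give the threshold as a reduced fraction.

Expected cooperation value is 16 + p·16 + p²·16 + … = 16/(1−p); deviation gives 22 + p·6/(1−p).
16 ≥ 22(1−p) + 6p ⇒ 16p ≥ 6 ⇒ p ≥ 6/16 = 3/8.

3/8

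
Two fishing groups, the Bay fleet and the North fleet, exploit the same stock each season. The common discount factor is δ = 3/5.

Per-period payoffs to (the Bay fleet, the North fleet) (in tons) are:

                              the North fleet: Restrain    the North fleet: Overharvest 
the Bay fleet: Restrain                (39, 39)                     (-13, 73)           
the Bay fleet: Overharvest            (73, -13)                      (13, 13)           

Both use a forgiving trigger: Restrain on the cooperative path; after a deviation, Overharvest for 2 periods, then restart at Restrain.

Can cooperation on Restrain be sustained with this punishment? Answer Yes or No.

No

Comparing payoff streams over the 3 periods until play realigns: cooperate → 39(1+δ+…+δ^2); deviate → 73 + 13(δ+…+δ^2).
Cooperation is sustained iff (39−13)(δ+…+δ^2) ≥ 73−39.
δ+…+δ^2 = 3/5·(1−(3/5)^2)/(1−3/5) = 0.9600, and (73−39)/(39−13) = 1.3077.
0.9600 < 1.3077, so cooperation is not sustainable.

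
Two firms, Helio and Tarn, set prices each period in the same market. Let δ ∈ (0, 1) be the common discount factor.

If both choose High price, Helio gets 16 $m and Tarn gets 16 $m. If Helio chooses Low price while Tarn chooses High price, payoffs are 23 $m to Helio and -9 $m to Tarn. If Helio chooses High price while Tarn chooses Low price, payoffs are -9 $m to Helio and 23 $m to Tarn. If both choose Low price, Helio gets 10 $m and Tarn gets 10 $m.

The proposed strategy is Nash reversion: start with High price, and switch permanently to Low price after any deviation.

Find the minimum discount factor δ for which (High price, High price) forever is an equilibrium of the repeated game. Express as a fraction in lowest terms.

16/(1−δ) ≥ 23 + 10δ/(1−δ)
16 ≥ 23 − 13δ
δ ≥ 7/13.

7/13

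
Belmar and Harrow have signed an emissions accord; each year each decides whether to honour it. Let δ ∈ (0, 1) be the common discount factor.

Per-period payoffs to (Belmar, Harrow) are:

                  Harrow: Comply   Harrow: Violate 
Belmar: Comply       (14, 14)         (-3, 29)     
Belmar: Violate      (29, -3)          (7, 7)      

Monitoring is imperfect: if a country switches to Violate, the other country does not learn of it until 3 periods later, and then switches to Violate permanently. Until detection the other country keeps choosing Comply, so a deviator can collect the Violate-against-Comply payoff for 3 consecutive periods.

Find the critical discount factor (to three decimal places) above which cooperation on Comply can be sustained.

0.880

The best deviation is to choose Violate for all 3 undetected periods, earning 29 each, then 7 forever once detected.
Deviation value: 29(1−δ^3)/(1−δ) + 7δ^3/(1−δ); cooperation value: 14/(1−δ).
IC: 14 ≥ 29(1−δ^3) + 7δ^3 = 29 − 22δ^3.
So δ^3 ≥ 15/22, giving δ ≥ (15/22)^(1/3) ≈ 0.880.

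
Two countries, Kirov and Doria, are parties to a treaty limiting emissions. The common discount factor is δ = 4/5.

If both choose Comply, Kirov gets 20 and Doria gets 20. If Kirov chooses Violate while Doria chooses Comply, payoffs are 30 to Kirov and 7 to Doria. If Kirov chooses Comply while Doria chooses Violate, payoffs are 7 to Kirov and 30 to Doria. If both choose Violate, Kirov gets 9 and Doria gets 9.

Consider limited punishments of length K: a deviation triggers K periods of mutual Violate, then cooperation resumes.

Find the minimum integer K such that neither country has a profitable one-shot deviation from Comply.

IC: δ(1−δ^K)/(1−δ) ≥ (30−20)/(20−9) = 10/11.
With δ = 4/5: need 1 − δ^K ≥ 10/11·(1−4/5)/(4/5), i.e. δ^K ≤ 0.7727.
Since (4/5)^1 = 0.8000 and (4/5)^2 = 0.6400, the smallest such K is 2.

2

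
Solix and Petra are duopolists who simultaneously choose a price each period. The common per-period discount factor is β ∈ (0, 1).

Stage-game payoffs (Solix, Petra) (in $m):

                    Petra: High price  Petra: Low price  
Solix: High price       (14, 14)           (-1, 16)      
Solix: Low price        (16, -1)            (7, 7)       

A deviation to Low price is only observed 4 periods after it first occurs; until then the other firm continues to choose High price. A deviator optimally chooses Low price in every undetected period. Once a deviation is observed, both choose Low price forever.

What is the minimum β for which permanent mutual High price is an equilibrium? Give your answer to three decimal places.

0.687

The best deviation is to choose Low price for all 4 undetected periods, earning 16 each, then 7 forever once detected.
Deviation value: 16(1−β^4)/(1−β) + 7β^4/(1−β); cooperation value: 14/(1−β).
IC: 14 ≥ 16(1−β^4) + 7β^4 = 16 − 9β^4.
So β^4 ≥ 2/9, giving β ≥ (2/9)^(1/4) ≈ 0.687.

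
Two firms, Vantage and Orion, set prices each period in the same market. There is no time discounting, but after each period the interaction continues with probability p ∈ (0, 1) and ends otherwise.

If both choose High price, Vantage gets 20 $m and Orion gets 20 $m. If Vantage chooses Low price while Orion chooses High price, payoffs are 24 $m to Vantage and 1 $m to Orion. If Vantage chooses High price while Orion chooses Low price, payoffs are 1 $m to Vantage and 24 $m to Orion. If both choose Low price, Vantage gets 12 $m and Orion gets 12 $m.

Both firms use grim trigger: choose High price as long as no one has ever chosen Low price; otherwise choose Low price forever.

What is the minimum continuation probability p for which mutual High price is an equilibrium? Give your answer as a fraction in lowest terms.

1/3

Expected cooperation value is 20 + p·20 + p²·20 + … = 20/(1−p); deviation gives 24 + p·12/(1−p).
20 ≥ 24(1−p) + 12p ⇒ 12p ≥ 4 ⇒ p ≥ 4/12 = 1/3.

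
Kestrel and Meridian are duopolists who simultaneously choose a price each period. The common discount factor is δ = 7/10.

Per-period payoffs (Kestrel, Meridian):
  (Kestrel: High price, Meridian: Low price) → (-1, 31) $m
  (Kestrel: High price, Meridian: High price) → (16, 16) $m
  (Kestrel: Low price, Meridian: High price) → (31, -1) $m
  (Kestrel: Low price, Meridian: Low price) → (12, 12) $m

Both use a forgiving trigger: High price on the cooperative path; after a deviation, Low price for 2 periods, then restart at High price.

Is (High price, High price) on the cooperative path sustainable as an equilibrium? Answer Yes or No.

No

A one-shot deviation gives 31 now, then 12 for 2 periods, then back to 16.
Gain from deviating: (31−16) today; loss: (16−12) in each of the next 2 periods.
No-deviation condition: (16−12)(δ+…+δ^2) ≥ 31−16, i.e. δ+…+δ^2 ≥ 15/4.
At δ = 7/10: δ+…+δ^2 = 1.1900 < 3.7500.
So cooperation is not sustainable.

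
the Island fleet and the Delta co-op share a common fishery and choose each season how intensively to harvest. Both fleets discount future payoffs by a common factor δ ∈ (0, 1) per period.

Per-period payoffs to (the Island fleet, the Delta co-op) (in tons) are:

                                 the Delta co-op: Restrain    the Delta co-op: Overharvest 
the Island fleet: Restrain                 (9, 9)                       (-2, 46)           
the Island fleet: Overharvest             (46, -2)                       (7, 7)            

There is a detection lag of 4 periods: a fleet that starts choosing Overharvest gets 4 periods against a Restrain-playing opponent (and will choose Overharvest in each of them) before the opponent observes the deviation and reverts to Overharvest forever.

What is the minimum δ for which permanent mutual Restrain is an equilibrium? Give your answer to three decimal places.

A deviator earns 46 for 4 periods, then 7 forever; cooperating earns 9 forever. Multiplying the IC by (1−δ):
9 ≥ 46(1−δ^4) + 7δ^4, so 39·δ^4 ≥ 37 and δ^4 ≥ 37/39.
δ ≥ (37/39)^(1/4) ≈ 0.987.

0.987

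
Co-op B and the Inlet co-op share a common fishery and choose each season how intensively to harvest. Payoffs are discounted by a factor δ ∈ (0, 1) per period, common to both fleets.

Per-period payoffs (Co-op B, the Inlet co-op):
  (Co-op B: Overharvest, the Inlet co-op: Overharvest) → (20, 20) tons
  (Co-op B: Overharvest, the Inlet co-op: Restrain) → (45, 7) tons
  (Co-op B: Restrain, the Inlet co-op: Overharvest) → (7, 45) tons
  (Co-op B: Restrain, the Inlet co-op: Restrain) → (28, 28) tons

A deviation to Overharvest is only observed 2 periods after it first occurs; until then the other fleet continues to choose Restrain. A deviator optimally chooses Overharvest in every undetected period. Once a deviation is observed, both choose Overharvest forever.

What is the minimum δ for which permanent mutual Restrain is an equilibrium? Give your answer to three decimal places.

0.825

Deviating for the 2 undetected periods gains 45−28 = 17 per period over cooperation, then loses 28−20 = 8 per period forever once punishment starts.
Gain: 17(1 + δ + … + δ^1); loss: 8·δ^2/(1−δ).
No profitable deviation ⇔ 17(1−δ^2) ≤ 8·δ^2, i.e. δ^2 ≥ 17/(17+8) = 17/25.
Hence δ ≥ (17/25)^(1/2) ≈ 0.825.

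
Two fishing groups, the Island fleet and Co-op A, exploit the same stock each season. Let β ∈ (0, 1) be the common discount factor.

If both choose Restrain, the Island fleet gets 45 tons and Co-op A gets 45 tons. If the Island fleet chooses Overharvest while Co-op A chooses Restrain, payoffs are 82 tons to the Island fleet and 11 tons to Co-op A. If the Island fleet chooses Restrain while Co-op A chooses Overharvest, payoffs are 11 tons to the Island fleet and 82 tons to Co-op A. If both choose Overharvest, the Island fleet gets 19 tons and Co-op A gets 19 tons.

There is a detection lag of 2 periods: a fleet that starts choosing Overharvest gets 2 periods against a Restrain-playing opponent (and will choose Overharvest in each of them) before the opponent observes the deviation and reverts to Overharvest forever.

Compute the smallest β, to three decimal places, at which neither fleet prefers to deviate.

0.766

Deviating for the 2 undetected periods gains 82−45 = 37 per period over cooperation, then loses 45−19 = 26 per period forever once punishment starts.
Gain: 37(1 + β + … + β^1); loss: 26·β^2/(1−β).
No profitable deviation ⇔ 37(1−β^2) ≤ 26·β^2, i.e. β^2 ≥ 37/(37+26) = 37/63.
Hence β ≥ (37/63)^(1/2) ≈ 0.766.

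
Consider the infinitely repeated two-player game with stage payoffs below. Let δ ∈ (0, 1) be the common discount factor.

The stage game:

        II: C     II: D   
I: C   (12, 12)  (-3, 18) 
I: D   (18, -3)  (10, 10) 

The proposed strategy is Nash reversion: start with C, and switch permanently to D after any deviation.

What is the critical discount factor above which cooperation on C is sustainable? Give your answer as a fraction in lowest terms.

One-period gain from deviating is 18 − 12 = 6. The loss is 12 − 10 = 2 in every subsequent period, with present value 2·δ/(1−δ).
Deviation is unprofitable when 2·δ/(1−δ) ≥ 6, i.e. δ/(1−δ) ≥ 3.
Equivalently δ ≥ 6/(6+2) = 3/4.

3/4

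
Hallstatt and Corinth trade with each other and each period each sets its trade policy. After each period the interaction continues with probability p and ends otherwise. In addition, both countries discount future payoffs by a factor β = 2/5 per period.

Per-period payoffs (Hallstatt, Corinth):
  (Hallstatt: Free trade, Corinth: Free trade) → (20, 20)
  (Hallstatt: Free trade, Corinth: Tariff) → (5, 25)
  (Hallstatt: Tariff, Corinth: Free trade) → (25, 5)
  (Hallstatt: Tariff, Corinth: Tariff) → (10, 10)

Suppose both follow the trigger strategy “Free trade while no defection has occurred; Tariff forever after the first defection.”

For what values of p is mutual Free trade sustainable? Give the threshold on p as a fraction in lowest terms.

Expected continuation weight on next period's payoff is β·p = 2/5·p, which plays the role of the discount factor.
Cooperation requires 2/5·p ≥ (25−20)/(25−10) = 1/3, hence p ≥ 5/6.

5/6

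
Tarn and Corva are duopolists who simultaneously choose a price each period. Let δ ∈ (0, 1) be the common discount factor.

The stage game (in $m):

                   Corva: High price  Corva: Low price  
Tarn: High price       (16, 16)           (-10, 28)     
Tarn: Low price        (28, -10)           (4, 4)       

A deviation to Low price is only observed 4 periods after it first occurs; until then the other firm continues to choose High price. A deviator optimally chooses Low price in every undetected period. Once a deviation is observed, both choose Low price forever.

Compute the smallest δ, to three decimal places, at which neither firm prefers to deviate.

A deviator earns 28 for 4 periods, then 4 forever; cooperating earns 16 forever. Multiplying the IC by (1−δ):
16 ≥ 28(1−δ^4) + 4δ^4, so 24·δ^4 ≥ 12 and δ^4 ≥ 1/2.
δ ≥ (1/2)^(1/4) ≈ 0.841.

0.841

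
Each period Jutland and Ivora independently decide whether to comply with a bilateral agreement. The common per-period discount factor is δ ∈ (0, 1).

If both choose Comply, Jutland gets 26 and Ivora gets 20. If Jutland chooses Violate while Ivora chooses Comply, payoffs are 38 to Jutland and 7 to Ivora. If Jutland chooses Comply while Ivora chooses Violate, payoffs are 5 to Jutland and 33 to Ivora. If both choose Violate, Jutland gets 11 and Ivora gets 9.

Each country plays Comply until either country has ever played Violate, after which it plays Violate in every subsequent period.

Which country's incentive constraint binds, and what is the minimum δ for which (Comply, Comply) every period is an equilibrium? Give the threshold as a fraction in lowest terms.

Jutland's threshold: (38−26)/(38−11) = 4/9.
Ivora's threshold: (33−20)/(33−9) = 13/24.
4/9 < 13/24, so Ivora binds and δ* = 13/24.

Ivora; δ ≥ 13/24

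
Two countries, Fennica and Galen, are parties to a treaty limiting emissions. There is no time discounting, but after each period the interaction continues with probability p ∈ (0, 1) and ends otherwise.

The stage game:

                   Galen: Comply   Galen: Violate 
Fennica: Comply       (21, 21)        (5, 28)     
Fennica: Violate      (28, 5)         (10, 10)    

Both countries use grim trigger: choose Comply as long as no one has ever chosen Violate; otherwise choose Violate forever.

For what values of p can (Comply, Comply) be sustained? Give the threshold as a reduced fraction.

Expected cooperation value is 21 + p·21 + p²·21 + … = 21/(1−p); deviation gives 28 + p·10/(1−p).
21 ≥ 28(1−p) + 10p ⇒ 18p ≥ 7 ⇒ p ≥ 7/18.

7/18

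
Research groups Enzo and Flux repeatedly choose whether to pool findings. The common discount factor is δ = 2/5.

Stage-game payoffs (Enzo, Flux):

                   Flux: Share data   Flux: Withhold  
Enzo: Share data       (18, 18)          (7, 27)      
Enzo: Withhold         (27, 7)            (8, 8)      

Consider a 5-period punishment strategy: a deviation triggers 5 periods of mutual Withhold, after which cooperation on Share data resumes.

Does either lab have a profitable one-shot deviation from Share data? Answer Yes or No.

IC: δ+…+δ^5 ≥ (27−18)/(18−8) = 9/10.
At δ = 2/5: partial sum = 0.6598 < 0.9000. Cooperation not sustainable.

Yes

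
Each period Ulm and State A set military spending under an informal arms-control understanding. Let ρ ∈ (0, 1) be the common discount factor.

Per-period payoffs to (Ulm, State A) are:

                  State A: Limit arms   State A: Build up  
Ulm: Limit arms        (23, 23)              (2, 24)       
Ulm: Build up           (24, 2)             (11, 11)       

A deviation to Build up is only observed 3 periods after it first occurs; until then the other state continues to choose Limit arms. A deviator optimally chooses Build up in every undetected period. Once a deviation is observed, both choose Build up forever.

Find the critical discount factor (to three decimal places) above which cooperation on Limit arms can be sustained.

0.425

Deviating for the 3 undetected periods gains 24−23 = 1 per period over cooperation, then loses 23−11 = 12 per period forever once punishment starts.
Gain: 1(1 + ρ + … + ρ^2); loss: 12·ρ^3/(1−ρ).
No profitable deviation ⇔ 1(1−ρ^3) ≤ 12·ρ^3, i.e. ρ^3 ≥ 1/(1+12) = 1/13.
Hence ρ ≥ (1/13)^(1/3) ≈ 0.425.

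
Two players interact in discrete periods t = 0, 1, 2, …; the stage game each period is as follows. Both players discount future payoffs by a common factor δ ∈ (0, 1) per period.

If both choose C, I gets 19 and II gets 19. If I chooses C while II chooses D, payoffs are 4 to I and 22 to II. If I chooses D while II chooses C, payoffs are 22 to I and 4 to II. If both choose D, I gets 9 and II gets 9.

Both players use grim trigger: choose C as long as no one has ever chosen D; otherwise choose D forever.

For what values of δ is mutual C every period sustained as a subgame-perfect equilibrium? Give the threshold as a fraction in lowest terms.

3/13

Under grim trigger the critical discount factor is (T−C)/(T−P) with T = 22, C = 19, P = 9.
δ* = (22−19)/(22−9) = 3/13.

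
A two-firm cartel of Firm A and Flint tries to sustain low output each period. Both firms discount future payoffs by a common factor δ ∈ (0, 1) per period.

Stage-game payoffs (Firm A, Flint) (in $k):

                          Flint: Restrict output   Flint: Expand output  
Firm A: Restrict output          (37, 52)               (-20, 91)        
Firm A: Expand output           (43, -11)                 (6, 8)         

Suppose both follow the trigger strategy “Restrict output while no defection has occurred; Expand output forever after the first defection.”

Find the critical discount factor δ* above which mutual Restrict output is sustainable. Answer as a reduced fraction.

39/83

Firm A's threshold: (43−37)/(43−6) = 6/37.
Flint's threshold: (91−52)/(91−8) = 39/83.
6/37 < 39/83, so Flint binds and δ* = 39/83.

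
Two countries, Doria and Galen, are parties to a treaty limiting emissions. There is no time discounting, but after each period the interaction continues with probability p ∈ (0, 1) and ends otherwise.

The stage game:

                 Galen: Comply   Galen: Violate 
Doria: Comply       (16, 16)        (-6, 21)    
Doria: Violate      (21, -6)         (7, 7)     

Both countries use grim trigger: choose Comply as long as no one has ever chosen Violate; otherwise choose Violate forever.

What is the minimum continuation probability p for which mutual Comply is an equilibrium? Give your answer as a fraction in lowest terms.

5/14

Expected cooperation value is 16 + p·16 + p²·16 + … = 16/(1−p); deviation gives 21 + p·7/(1−p).
16 ≥ 21(1−p) + 7p ⇒ 14p ≥ 5 ⇒ p ≥ 5/14.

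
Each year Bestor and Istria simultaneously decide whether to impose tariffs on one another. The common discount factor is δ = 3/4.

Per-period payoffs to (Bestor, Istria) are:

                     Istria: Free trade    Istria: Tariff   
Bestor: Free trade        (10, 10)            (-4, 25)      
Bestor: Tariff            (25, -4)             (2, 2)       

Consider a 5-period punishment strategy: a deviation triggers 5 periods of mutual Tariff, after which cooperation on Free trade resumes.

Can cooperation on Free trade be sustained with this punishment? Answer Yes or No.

IC: δ+…+δ^5 ≥ (25−10)/(10−2) = 15/8.
At δ = 3/4: partial sum = 2.2881 ≥ 1.8750. Cooperation sustainable.

Yes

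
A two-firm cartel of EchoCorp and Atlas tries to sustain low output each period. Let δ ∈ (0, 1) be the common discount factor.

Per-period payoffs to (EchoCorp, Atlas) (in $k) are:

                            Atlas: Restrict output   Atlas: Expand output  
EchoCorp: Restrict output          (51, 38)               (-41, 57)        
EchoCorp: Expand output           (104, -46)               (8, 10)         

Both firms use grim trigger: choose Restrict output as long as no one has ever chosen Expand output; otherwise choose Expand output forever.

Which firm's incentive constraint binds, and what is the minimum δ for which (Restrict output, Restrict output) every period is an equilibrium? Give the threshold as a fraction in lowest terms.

EchoCorp: cooperation gives 51 each period; deviation gives 104 once then 8 forever.
  51/(1−δ) ≥ 104 + 8δ/(1−δ) ⇒ δ ≥ 53/96.
Atlas: cooperation gives 38 each period; deviation gives 57 once then 10 forever.
  δ ≥ 19/47.
Both must hold, so the binding constraint is EchoCorp's: δ ≥ 53/96.

EchoCorp; δ ≥ 53/96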